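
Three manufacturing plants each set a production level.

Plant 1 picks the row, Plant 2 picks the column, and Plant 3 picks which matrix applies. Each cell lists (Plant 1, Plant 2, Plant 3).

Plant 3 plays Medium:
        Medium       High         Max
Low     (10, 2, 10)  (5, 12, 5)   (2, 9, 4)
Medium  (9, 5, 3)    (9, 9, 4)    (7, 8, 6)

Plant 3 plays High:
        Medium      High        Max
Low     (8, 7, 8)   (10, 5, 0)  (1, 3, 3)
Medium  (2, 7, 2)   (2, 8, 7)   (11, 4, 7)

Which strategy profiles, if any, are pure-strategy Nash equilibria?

none

Check each profile: it is a Nash equilibrium iff no player can strictly gain by switching unilaterally.
(Low, Medium, Medium): Plant 2 can switch to High (2 → 12). Not NE.
(Low, Medium, High): Plant 3 can switch to Medium (8 → 10). Not NE.
(Low, High, Medium): Plant 1 can switch to Medium (5 → 9). Not NE.
(Low, High, High): Plant 2 can switch to Medium (5 → 7). Not NE.
(Low, Max, Medium): Plant 1 can switch to Medium (2 → 7). Not NE.
(Low, Max, High): Plant 1 can switch to Medium (1 → 11). Not NE.
(Medium, Medium, Medium): Plant 1 can switch to Low (9 → 10). Not NE.
(Medium, Medium, High): Plant 1 can switch to Low (2 → 8). Not NE.
(Medium, High, Medium): Plant 3 can switch to High (4 → 7). Not NE.
(Medium, High, High): Plant 1 can switch to Low (2 → 10). Not NE.
(The remaining 2 profiles each have a profitable deviation by the same check.)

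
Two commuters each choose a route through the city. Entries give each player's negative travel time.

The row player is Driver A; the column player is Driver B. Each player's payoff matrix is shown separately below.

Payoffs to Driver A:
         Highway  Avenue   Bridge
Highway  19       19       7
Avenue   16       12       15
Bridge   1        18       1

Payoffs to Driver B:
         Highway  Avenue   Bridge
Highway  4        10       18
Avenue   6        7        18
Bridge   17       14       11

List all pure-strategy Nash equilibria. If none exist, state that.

(Avenue, Bridge)

Driver A against Highway: payoffs 19, 16, 1 → best response Highway.
Driver A against Avenue: payoffs 19, 12, 18 → best response Highway.
Driver A against Bridge: payoffs 7, 15, 1 → best response Avenue.
Driver B against Highway: payoffs 4, 10, 18 → best response Bridge.
Driver B against Avenue: payoffs 6, 7, 18 → best response Bridge.
Driver B against Bridge: payoffs 17, 14, 11 → best response Highway.
Mutual best responses: (Avenue, Bridge).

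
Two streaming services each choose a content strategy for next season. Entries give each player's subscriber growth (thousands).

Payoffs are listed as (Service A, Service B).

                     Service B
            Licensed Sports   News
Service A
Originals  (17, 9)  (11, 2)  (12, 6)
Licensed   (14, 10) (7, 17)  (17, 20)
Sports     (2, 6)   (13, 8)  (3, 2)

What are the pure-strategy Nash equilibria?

Service A against Licensed: payoffs 17, 14, 2 → best response Originals.
Service A against Sports: payoffs 11, 7, 13 → best response Sports.
Service A against News: payoffs 12, 17, 3 → best response Licensed.
Service B against Originals: payoffs 9, 2, 6 → best response Licensed.
Service B against Licensed: payoffs 10, 17, 20 → best response News.
Service B against Sports: payoffs 6, 8, 2 → best response Sports.
Mutual best responses: (Originals, Licensed); (Licensed, News); (Sports, Sports).

The pure Nash equilibria are (Originals, Licensed); (Licensed, News); (Sports, Sports).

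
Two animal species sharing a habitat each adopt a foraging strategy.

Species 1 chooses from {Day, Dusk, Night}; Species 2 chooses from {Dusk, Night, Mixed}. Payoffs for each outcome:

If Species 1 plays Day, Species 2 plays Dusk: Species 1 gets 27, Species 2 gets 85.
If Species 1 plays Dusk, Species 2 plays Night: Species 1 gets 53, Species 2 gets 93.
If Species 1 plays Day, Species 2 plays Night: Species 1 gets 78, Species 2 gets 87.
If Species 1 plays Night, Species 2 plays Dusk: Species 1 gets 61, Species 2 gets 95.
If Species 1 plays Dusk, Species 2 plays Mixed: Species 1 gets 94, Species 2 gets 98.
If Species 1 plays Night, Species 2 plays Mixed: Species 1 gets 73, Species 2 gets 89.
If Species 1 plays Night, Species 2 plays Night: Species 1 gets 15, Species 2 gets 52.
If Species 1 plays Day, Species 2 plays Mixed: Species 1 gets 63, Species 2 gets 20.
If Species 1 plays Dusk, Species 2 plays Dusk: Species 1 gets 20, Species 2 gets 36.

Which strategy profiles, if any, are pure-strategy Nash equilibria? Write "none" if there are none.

(Day, Dusk): Species 1 can switch to Night (27 → 61). Not NE.
(Day, Night): Species 1 gets 78, best alternative 53; Species 2 gets 87, best alternative 85. No profitable deviation — NE.
(Day, Mixed): Species 1 can switch to Dusk (63 → 94). Not NE.
(Dusk, Dusk): Species 1 can switch to Day (20 → 27). Not NE.
(Dusk, Night): Species 1 can switch to Day (53 → 78). Not NE.
(Dusk, Mixed): Species 1 gets 94, best alternative 73; Species 2 gets 98, best alternative 93. No profitable deviation — NE.
(Night, Dusk): Species 1 gets 61, best alternative 27; Species 2 gets 95, best alternative 89. No profitable deviation — NE.
(Night, Night): Species 1 can switch to Day (15 → 78). Not NE.
(Night, Mixed): Species 1 can switch to Dusk (73 → 94). Not NE.

Pure-strategy Nash equilibria: (Day, Night); (Dusk, Mixed); (Night, Dusk)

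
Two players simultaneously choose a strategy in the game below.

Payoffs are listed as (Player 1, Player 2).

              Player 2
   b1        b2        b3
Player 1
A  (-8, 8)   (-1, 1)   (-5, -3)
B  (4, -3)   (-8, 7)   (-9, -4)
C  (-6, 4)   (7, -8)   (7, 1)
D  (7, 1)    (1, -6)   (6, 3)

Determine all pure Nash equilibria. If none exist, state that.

No pure-strategy Nash equilibrium.

For each player, find the best response to each opponent profile; mutual best responses are the pure NE.
Player 1 against b1: payoffs -8, 4, -6, 7 → best response D.
Player 1 against b2: payoffs -1, -8, 7, 1 → best response C.
Player 1 against b3: payoffs -5, -9, 7, 6 → best response C.
Player 2 against A: payoffs 8, 1, -3 → best response b1.
Player 2 against B: payoffs -3, 7, -4 → best response b2.
Player 2 against C: payoffs 4, -8, 1 → best response b1.
Player 2 against D: payoffs 1, -6, 3 → best response b3.
No profile is a mutual best response for all players.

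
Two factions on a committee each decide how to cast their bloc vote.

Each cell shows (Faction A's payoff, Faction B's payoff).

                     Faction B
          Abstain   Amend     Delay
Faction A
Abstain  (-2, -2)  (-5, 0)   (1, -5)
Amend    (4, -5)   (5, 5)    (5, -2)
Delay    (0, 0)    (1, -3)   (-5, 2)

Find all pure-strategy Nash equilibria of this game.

(Amend, Amend)

Check each profile: it is a Nash equilibrium iff no player can strictly gain by switching unilaterally.
(Abstain, Abstain): Faction A can switch to Amend (-2 → 4). Not NE.
(Abstain, Amend): Faction A can switch to Amend (-5 → 5). Not NE.
(Abstain, Delay): Faction A can switch to Amend (1 → 5). Not NE.
(Amend, Abstain): Faction B can switch to Amend (-5 → 5). Not NE.
(Amend, Amend): Faction A gets 5, best alternative 1; Faction B gets 5, best alternative -2. No profitable deviation — NE.
(Amend, Delay): Faction B can switch to Amend (-2 → 5). Not NE.
(Delay, Abstain): Faction A can switch to Amend (0 → 4). Not NE.
(The remaining 2 profiles each have a profitable deviation by the same check.)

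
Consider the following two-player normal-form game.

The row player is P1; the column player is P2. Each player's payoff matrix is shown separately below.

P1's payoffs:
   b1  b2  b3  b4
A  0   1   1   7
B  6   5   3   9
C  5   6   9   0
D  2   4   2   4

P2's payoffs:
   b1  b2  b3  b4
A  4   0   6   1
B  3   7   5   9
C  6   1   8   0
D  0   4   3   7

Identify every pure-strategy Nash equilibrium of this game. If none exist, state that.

The pure Nash equilibria are (B, b4); (C, b3).

For each player, find the best response to each opponent profile; mutual best responses are the pure NE.
P1 against b1: payoffs 0, 6, 5, 2 → best response B.
P1 against b2: payoffs 1, 5, 6, 4 → best response C.
P1 against b3: payoffs 1, 3, 9, 2 → best response C.
P1 against b4: payoffs 7, 9, 0, 4 → best response B.
P2 against A: payoffs 4, 0, 6, 1 → best response b3.
P2 against B: payoffs 3, 7, 5, 9 → best response b4.
P2 against C: payoffs 6, 1, 8, 0 → best response b3.
P2 against D: payoffs 0, 4, 3, 7 → best response b4.
Mutual best responses: (B, b4); (C, b3).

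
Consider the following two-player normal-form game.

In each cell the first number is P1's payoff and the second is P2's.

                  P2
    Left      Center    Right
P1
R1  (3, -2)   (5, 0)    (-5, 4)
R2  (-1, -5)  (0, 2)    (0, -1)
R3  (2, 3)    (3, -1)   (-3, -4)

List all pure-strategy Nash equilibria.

There is no pure-strategy Nash equilibrium.

For each player, find the best response to each opponent profile; mutual best responses are the pure NE.
P1 against Left: payoffs 3, -1, 2 → best response R1.
P1 against Center: payoffs 5, 0, 3 → best response R1.
P1 against Right: payoffs -5, 0, -3 → best response R2.
P2 against R1: payoffs -2, 0, 4 → best response Right.
P2 against R2: payoffs -5, 2, -1 → best response Center.
P2 against R3: payoffs 3, -1, -4 → best response Left.
No profile is a mutual best response for all players.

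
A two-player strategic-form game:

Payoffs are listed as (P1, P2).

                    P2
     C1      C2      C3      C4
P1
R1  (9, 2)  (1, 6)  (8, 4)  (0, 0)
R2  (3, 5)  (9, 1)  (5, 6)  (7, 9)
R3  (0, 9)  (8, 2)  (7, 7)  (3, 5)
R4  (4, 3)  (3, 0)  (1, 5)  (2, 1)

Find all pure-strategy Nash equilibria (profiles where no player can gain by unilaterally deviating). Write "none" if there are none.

Mark each player's best response to every combination of opponents' strategies; a profile where every player is best-responding is a pure Nash equilibrium.
P1 against C1: payoffs 9, 3, 0, 4 → best response R1.
P1 against C2: payoffs 1, 9, 8, 3 → best response R2.
P1 against C3: payoffs 8, 5, 7, 1 → best response R1.
P1 against C4: payoffs 0, 7, 3, 2 → best response R2.
P2 against R1: payoffs 2, 6, 4, 0 → best response C2.
P2 against R2: payoffs 5, 1, 6, 9 → best response C4.
P2 against R3: payoffs 9, 2, 7, 5 → best response C1.
P2 against R4: payoffs 3, 0, 5, 1 → best response C3.
Mutual best responses: (R2, C4).

Pure NE: (R2, C4)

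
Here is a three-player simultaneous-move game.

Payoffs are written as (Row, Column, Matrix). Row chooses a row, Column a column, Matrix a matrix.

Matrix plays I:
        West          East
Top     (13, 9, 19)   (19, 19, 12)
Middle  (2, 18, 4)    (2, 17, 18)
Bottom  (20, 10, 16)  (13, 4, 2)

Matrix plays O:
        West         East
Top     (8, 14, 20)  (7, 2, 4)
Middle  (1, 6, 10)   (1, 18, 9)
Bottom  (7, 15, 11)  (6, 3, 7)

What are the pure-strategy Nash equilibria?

Pure-strategy Nash equilibria: (Top, West, O) and (Top, East, I) and (Bottom, West, I)

For each strategy profile, look for a profitable unilateral deviation.
(Top, West, I): Row can switch to Bottom (13 → 20). Not NE.
(Top, West, O): Row gets 8, best alternative 7; Column gets 14, best alternative 2; Matrix gets 20, best alternative 19. No profitable deviation — NE.
(Top, East, I): Row gets 19, best alternative 13; Column gets 19, best alternative 9; Matrix gets 12, best alternative 4. No profitable deviation — NE.
(Top, East, O): Column can switch to West (2 → 14). Not NE.
(Middle, West, I): Row can switch to Top (2 → 13). Not NE.
(Middle, West, O): Row can switch to Top (1 → 8). Not NE.
(Middle, East, I): Row can switch to Top (2 → 19). Not NE.
(Middle, East, O): Row can switch to Top (1 → 7). Not NE.
(Bottom, West, I): Row gets 20, best alternative 13; Column gets 10, best alternative 4; Matrix gets 16, best alternative 11. No profitable deviation — NE.
(Bottom, West, O): Row can switch to Top (7 → 8). Not NE.
(Bottom, East, I): Row can switch to Top (13 → 19). Not NE.
(The remaining 1 profile has a profitable deviation by the same check.)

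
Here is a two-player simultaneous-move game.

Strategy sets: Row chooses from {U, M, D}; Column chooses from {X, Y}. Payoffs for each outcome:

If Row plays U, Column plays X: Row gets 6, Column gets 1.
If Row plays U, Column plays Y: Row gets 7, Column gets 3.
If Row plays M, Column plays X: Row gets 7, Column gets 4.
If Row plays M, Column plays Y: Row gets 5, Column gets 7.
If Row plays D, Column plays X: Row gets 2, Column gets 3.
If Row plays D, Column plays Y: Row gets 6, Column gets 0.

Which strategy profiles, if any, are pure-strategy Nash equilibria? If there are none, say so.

Mark each player's best response to every combination of opponents' strategies; a profile where every player is best-responding is a pure Nash equilibrium.
Row against X: payoffs 6, 7, 2 → best response M.
Row against Y: payoffs 7, 5, 6 → best response U.
Column against U: payoffs 1, 3 → best response Y.
Column against M: payoffs 4, 7 → best response Y.
Column against D: payoffs 3, 0 → best response X.
Mutual best responses: (U, Y).

Pure NE: (U, Y)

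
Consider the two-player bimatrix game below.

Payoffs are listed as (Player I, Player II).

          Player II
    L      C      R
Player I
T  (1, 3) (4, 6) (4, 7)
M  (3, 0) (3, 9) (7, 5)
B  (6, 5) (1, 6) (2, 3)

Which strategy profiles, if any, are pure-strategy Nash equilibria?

This game has no pure Nash equilibrium.

(T, L): Player I can switch to M (1 → 3). Not NE.
(T, C): Player II can switch to R (6 → 7). Not NE.
(T, R): Player I can switch to M (4 → 7). Not NE.
(M, L): Player I can switch to B (3 → 6). Not NE.
(M, C): Player I can switch to T (3 → 4). Not NE.
(M, R): Player II can switch to C (5 → 9). Not NE.
(B, L): Player II can switch to C (5 → 6). Not NE.
(B, C): Player I can switch to T (1 → 4). Not NE.
(B, R): Player I can switch to T (2 → 4). Not NE.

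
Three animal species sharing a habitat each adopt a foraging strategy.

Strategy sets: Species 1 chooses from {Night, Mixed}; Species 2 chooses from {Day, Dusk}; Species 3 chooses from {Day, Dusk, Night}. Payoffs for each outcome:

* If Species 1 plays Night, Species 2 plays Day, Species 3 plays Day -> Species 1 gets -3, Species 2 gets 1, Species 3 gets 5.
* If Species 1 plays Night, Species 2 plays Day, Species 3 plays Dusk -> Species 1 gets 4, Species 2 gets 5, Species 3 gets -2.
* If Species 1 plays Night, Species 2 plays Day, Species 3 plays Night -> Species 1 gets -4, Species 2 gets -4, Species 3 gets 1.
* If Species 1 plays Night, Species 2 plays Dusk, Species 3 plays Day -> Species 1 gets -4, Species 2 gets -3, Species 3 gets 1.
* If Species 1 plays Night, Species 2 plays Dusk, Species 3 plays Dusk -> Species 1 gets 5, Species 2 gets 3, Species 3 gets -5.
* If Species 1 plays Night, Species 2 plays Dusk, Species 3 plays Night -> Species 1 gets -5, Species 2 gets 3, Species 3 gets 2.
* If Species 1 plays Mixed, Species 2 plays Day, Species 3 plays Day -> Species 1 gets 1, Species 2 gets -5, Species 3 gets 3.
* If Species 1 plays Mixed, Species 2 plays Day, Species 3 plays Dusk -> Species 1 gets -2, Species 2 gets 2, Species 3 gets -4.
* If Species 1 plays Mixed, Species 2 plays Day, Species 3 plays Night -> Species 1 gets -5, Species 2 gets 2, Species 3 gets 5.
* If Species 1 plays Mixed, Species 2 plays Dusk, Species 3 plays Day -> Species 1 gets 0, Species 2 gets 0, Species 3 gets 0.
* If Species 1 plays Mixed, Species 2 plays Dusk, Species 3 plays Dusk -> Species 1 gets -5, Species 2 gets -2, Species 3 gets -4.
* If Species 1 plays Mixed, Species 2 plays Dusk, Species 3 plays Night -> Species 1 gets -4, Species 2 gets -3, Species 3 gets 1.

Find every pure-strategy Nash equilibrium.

Species 1 against (Day, Day): payoffs -3, 1 → best response Mixed.
Species 1 against (Day, Dusk): payoffs 4, -2 → best response Night.
Species 1 against (Day, Night): payoffs -4, -5 → best response Night.
Species 1 against (Dusk, Day): payoffs -4, 0 → best response Mixed.
Species 1 against (Dusk, Dusk): payoffs 5, -5 → best response Night.
Species 1 against (Dusk, Night): payoffs -5, -4 → best response Mixed.
Species 2 against (Night, Day): payoffs 1, -3 → best response Day.
Species 2 against (Night, Dusk): payoffs 5, 3 → best response Day.
Species 2 against (Night, Night): payoffs -4, 3 → best response Dusk.
Species 2 against (Mixed, Day): payoffs -5, 0 → best response Dusk.
Species 2 against (Mixed, Dusk): payoffs 2, -2 → best response Day.
Species 2 against (Mixed, Night): payoffs 2, -3 → best response Day.
Species 3 against (Night, Day): payoffs 5, -2, 1 → best response Day.
Species 3 against (Night, Dusk): payoffs 1, -5, 2 → best response Night.
Species 3 against (Mixed, Day): payoffs 3, -4, 5 → best response Night.
Species 3 against (Mixed, Dusk): payoffs 0, -4, 1 → best response Night.
No profile is a mutual best response for all players.

No pure-strategy Nash equilibrium.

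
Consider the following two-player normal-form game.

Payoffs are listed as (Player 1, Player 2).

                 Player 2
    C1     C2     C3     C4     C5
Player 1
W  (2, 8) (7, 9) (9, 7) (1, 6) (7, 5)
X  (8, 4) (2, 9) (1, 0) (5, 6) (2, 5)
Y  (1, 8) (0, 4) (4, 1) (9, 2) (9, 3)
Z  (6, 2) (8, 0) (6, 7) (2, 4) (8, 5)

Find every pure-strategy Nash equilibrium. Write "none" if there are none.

For each player, find the best response to each opponent profile; mutual best responses are the pure NE.
Player 1 against C1: payoffs 2, 8, 1, 6 → best response X.
Player 1 against C2: payoffs 7, 2, 0, 8 → best response Z.
Player 1 against C3: payoffs 9, 1, 4, 6 → best response W.
Player 1 against C4: payoffs 1, 5, 9, 2 → best response Y.
Player 1 against C5: payoffs 7, 2, 9, 8 → best response Y.
Player 2 against W: payoffs 8, 9, 7, 6, 5 → best response C2.
Player 2 against X: payoffs 4, 9, 0, 6, 5 → best response C2.
Player 2 against Y: payoffs 8, 4, 1, 2, 3 → best response C1.
Player 2 against Z: payoffs 2, 0, 7, 4, 5 → best response C3.
No profile is a mutual best response for all players.

No pure-strategy Nash equilibrium.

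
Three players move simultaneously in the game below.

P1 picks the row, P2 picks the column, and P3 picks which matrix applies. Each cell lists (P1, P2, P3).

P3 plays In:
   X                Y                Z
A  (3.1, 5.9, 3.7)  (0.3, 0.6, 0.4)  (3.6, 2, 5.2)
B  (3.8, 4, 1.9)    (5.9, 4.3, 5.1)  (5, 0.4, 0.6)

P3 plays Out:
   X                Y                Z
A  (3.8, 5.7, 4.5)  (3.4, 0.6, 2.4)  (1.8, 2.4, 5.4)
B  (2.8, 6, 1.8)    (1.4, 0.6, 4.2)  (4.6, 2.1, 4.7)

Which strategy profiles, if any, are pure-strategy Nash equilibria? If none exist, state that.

(A, X, Out), (B, Y, In)

P1 against (X, In): payoffs 3.1, 3.8 → best response B.
P1 against (X, Out): payoffs 3.8, 2.8 → best response A.
P1 against (Y, In): payoffs 0.3, 5.9 → best response B.
P1 against (Y, Out): payoffs 3.4, 1.4 → best response A.
P1 against (Z, In): payoffs 3.6, 5 → best response B.
P1 against (Z, Out): payoffs 1.8, 4.6 → best response B.
P2 against (A, In): payoffs 5.9, 0.6, 2 → best response X.
P2 against (A, Out): payoffs 5.7, 0.6, 2.4 → best response X.
P2 against (B, In): payoffs 4, 4.3, 0.4 → best response Y.
P2 against (B, Out): payoffs 6, 0.6, 2.1 → best response X.
P3 against (A, X): payoffs 3.7, 4.5 → best response Out.
P3 against (A, Y): payoffs 0.4, 2.4 → best response Out.
P3 against (A, Z): payoffs 5.2, 5.4 → best response Out.
P3 against (B, X): payoffs 1.9, 1.8 → best response In.
P3 against (B, Y): payoffs 5.1, 4.2 → best response In.
P3 against (B, Z): payoffs 0.6, 4.7 → best response Out.
Mutual best responses: (A, X, Out); (B, Y, In).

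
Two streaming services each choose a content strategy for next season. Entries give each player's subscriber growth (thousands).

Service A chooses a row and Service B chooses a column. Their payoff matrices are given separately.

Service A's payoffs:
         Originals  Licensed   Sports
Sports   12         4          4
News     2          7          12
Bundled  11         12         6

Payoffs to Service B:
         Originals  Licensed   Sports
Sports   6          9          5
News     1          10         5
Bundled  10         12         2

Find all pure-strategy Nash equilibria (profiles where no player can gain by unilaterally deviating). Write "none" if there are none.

(Bundled, Licensed)

Mark each player's best response to every combination of opponents' strategies; a profile where every player is best-responding is a pure Nash equilibrium.
Service A against Originals: payoffs 12, 2, 11 → best response Sports.
Service A against Licensed: payoffs 4, 7, 12 → best response Bundled.
Service A against Sports: payoffs 4, 12, 6 → best response News.
Service B against Sports: payoffs 6, 9, 5 → best response Licensed.
Service B against News: payoffs 1, 10, 5 → best response Licensed.
Service B against Bundled: payoffs 10, 12, 2 → best response Licensed.
Mutual best responses: (Bundled, Licensed).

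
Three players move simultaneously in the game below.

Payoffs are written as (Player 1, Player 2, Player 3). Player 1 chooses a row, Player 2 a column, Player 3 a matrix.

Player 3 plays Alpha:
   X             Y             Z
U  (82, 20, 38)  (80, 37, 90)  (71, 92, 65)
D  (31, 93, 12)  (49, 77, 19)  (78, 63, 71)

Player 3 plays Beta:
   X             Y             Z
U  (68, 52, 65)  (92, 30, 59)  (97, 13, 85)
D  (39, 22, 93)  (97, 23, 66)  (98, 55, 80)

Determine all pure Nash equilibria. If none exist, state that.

The pure Nash equilibria are (U, X, Beta), (D, Z, Beta).

Mark each player's best response to every combination of opponents' strategies; a profile where every player is best-responding is a pure Nash equilibrium.
Player 1 against (X, Alpha): payoffs 82, 31 → best response U.
Player 1 against (X, Beta): payoffs 68, 39 → best response U.
Player 1 against (Y, Alpha): payoffs 80, 49 → best response U.
Player 1 against (Y, Beta): payoffs 92, 97 → best response D.
Player 1 against (Z, Alpha): payoffs 71, 78 → best response D.
Player 1 against (Z, Beta): payoffs 97, 98 → best response D.
Player 2 against (U, Alpha): payoffs 20, 37, 92 → best response Z.
Player 2 against (U, Beta): payoffs 52, 30, 13 → best response X.
Player 2 against (D, Alpha): payoffs 93, 77, 63 → best response X.
Player 2 against (D, Beta): payoffs 22, 23, 55 → best response Z.
Player 3 against (U, X): payoffs 38, 65 → best response Beta.
Player 3 against (U, Y): payoffs 90, 59 → best response Alpha.
Player 3 against (U, Z): payoffs 65, 85 → best response Beta.
Player 3 against (D, X): payoffs 12, 93 → best response Beta.
Player 3 against (D, Y): payoffs 19, 66 → best response Beta.
Player 3 against (D, Z): payoffs 71, 80 → best response Beta.
Mutual best responses: (U, X, Beta); (D, Z, Beta).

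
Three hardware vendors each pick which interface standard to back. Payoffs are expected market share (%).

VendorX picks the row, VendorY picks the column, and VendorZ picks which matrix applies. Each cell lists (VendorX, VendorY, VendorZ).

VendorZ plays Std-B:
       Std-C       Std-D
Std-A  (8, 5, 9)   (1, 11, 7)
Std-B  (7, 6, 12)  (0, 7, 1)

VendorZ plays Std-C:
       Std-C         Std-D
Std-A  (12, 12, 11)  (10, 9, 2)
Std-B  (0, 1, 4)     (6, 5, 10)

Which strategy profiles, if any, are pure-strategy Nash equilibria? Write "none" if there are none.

The pure Nash equilibria are (Std-A, Std-C, Std-C) and (Std-A, Std-D, Std-B).

VendorX against (Std-C, Std-B): payoffs 8, 7 → best response Std-A.
VendorX against (Std-C, Std-C): payoffs 12, 0 → best response Std-A.
VendorX against (Std-D, Std-B): payoffs 1, 0 → best response Std-A.
VendorX against (Std-D, Std-C): payoffs 10, 6 → best response Std-A.
VendorY against (Std-A, Std-B): payoffs 5, 11 → best response Std-D.
VendorY against (Std-A, Std-C): payoffs 12, 9 → best response Std-C.
VendorY against (Std-B, Std-B): payoffs 6, 7 → best response Std-D.
VendorY against (Std-B, Std-C): payoffs 1, 5 → best response Std-D.
VendorZ against (Std-A, Std-C): payoffs 9, 11 → best response Std-C.
VendorZ against (Std-A, Std-D): payoffs 7, 2 → best response Std-B.
VendorZ against (Std-B, Std-C): payoffs 12, 4 → best response Std-B.
VendorZ against (Std-B, Std-D): payoffs 1, 10 → best response Std-C.
Mutual best responses: (Std-A, Std-C, Std-C); (Std-A, Std-D, Std-B).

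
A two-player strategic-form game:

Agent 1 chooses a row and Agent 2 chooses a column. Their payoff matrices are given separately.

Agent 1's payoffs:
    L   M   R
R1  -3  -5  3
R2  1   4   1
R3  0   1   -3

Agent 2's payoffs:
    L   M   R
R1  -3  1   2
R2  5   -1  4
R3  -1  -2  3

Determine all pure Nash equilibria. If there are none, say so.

Agent 1 against L: payoffs -3, 1, 0 → best response R2.
Agent 1 against M: payoffs -5, 4, 1 → best response R2.
Agent 1 against R: payoffs 3, 1, -3 → best response R1.
Agent 2 against R1: payoffs -3, 1, 2 → best response R.
Agent 2 against R2: payoffs 5, -1, 4 → best response L.
Agent 2 against R3: payoffs -1, -2, 3 → best response R.
Mutual best responses: (R1, R); (R2, L).

(R1, R); (R2, L)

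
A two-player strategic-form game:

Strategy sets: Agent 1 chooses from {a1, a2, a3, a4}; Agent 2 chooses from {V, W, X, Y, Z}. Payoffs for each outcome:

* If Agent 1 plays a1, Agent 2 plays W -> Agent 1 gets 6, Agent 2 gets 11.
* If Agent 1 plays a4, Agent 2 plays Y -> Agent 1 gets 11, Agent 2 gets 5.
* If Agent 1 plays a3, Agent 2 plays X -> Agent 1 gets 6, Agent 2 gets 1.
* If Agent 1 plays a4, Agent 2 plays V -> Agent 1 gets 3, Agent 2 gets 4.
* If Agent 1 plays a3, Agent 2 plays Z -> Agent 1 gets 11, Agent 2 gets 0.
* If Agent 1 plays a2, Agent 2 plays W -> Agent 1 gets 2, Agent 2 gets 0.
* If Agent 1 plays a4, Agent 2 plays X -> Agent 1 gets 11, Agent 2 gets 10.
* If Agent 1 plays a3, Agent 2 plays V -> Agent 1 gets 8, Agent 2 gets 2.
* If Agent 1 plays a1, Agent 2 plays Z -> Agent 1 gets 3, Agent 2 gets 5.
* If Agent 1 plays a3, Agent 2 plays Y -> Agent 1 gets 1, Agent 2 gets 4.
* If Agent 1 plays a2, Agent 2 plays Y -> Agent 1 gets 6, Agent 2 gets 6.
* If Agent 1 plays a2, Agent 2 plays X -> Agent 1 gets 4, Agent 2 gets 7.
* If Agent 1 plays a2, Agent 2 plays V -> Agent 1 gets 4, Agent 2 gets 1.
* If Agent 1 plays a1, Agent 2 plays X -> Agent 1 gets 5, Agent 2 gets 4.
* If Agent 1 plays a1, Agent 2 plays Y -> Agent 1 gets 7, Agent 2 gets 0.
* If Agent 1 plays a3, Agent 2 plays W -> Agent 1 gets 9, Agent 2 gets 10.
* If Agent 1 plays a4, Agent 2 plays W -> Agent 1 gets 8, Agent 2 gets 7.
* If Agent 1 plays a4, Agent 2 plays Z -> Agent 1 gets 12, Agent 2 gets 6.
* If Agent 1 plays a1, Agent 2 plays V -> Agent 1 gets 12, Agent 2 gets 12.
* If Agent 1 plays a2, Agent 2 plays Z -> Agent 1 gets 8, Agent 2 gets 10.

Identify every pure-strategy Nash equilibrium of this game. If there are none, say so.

(a1, V): Agent 1 gets 12, best alternative 8; Agent 2 gets 12, best alternative 11. No profitable deviation — NE.
(a1, W): Agent 1 can switch to a3 (6 → 9). Not NE.
(a1, X): Agent 1 can switch to a3 (5 → 6). Not NE.
(a1, Y): Agent 1 can switch to a4 (7 → 11). Not NE.
(a1, Z): Agent 1 can switch to a2 (3 → 8). Not NE.
(a2, V): Agent 1 can switch to a1 (4 → 12). Not NE.
(a2, W): Agent 1 can switch to a1 (2 → 6). Not NE.
(a2, X): Agent 1 can switch to a1 (4 → 5). Not NE.
(a2, Y): Agent 1 can switch to a1 (6 → 7). Not NE.
(a2, Z): Agent 1 can switch to a3 (8 → 11). Not NE.
(a3, V): Agent 1 can switch to a1 (8 → 12). Not NE.
(a3, W): Agent 1 gets 9, best alternative 8; Agent 2 gets 10, best alternative 4. No profitable deviation — NE.
(a3, X): Agent 1 can switch to a4 (6 → 11). Not NE.
(a3, Y): Agent 1 can switch to a1 (1 → 7). Not NE.
(a4, X): Agent 1 gets 11, best alternative 6; Agent 2 gets 10, best alternative 7. No profitable deviation — NE.
(The remaining 5 profiles each have a profitable deviation by the same check.)

(a1, V); (a3, W); (a4, X)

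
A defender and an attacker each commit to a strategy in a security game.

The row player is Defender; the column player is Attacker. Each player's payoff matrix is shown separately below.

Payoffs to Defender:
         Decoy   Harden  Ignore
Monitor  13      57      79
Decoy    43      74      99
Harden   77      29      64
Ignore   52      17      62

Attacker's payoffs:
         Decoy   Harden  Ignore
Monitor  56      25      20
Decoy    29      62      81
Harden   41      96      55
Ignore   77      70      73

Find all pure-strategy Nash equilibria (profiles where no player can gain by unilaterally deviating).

The unique pure-strategy Nash equilibrium is (Decoy, Ignore).

For each player, find the best response to each opponent profile; mutual best responses are the pure NE.
Defender against Decoy: payoffs 13, 43, 77, 52 → best response Harden.
Defender against Harden: payoffs 57, 74, 29, 17 → best response Decoy.
Defender against Ignore: payoffs 79, 99, 64, 62 → best response Decoy.
Attacker against Monitor: payoffs 56, 25, 20 → best response Decoy.
Attacker against Decoy: payoffs 29, 62, 81 → best response Ignore.
Attacker against Harden: payoffs 41, 96, 55 → best response Harden.
Attacker against Ignore: payoffs 77, 70, 73 → best response Decoy.
Mutual best responses: (Decoy, Ignore).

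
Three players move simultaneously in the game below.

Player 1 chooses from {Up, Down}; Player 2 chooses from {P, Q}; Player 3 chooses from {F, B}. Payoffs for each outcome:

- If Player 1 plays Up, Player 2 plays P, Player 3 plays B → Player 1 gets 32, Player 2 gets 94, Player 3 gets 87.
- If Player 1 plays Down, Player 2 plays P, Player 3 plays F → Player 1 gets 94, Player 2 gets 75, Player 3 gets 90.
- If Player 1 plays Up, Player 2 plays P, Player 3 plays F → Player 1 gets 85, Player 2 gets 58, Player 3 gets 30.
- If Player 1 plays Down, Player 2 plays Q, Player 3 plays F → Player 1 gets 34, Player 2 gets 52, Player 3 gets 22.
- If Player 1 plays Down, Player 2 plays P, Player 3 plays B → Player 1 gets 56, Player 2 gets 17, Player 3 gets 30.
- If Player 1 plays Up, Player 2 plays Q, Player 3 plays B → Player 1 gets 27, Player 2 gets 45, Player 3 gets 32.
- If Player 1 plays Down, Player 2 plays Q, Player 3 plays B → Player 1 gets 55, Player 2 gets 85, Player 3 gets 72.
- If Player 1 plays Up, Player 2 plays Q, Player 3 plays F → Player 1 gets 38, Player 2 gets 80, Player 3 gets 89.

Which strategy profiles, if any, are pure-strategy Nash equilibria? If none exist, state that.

(Up, Q, F); (Down, P, F); (Down, Q, B)

Player 1 against (P, F): payoffs 85, 94 → best response Down.
Player 1 against (P, B): payoffs 32, 56 → best response Down.
Player 1 against (Q, F): payoffs 38, 34 → best response Up.
Player 1 against (Q, B): payoffs 27, 55 → best response Down.
Player 2 against (Up, F): payoffs 58, 80 → best response Q.
Player 2 against (Up, B): payoffs 94, 45 → best response P.
Player 2 against (Down, F): payoffs 75, 52 → best response P.
Player 2 against (Down, B): payoffs 17, 85 → best response Q.
Player 3 against (Up, P): payoffs 30, 87 → best response B.
Player 3 against (Up, Q): payoffs 89, 32 → best response F.
Player 3 against (Down, P): payoffs 90, 30 → best response F.
Player 3 against (Down, Q): payoffs 22, 72 → best response B.
Mutual best responses: (Up, Q, F); (Down, P, F); (Down, Q, B).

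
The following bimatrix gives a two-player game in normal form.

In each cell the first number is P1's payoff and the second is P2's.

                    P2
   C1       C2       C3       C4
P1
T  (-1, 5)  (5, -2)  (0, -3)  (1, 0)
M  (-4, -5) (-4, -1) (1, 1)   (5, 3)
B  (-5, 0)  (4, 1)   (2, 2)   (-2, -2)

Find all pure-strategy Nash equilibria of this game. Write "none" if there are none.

(T, C1); (M, C4); (B, C3)

(T, C1): P1 gets -1, best alternative -4; P2 gets 5, best alternative 0. No profitable deviation — NE.
(T, C2): P2 can switch to C1 (-2 → 5). Not NE.
(T, C3): P1 can switch to M (0 → 1). Not NE.
(T, C4): P1 can switch to M (1 → 5). Not NE.
(M, C1): P1 can switch to T (-4 → -1). Not NE.
(M, C2): P1 can switch to T (-4 → 5). Not NE.
(M, C3): P1 can switch to B (1 → 2). Not NE.
(M, C4): P1 gets 5, best alternative 1; P2 gets 3, best alternative 1. No profitable deviation — NE.
(B, C1): P1 can switch to T (-5 → -1). Not NE.
(B, C2): P1 can switch to T (4 → 5). Not NE.
(B, C3): P1 gets 2, best alternative 1; P2 gets 2, best alternative 1. No profitable deviation — NE.
(B, C4): P1 can switch to T (-2 → 1). Not NE.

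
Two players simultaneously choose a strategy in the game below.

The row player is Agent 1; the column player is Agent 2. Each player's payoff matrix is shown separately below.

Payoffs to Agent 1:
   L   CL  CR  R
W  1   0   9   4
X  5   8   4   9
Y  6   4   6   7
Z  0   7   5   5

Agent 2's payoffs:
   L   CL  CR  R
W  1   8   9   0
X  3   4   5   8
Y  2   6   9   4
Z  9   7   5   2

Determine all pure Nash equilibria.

Agent 1 against L: payoffs 1, 5, 6, 0 → best response Y.
Agent 1 against CL: payoffs 0, 8, 4, 7 → best response X.
Agent 1 against CR: payoffs 9, 4, 6, 5 → best response W.
Agent 1 against R: payoffs 4, 9, 7, 5 → best response X.
Agent 2 against W: payoffs 1, 8, 9, 0 → best response CR.
Agent 2 against X: payoffs 3, 4, 5, 8 → best response R.
Agent 2 against Y: payoffs 2, 6, 9, 4 → best response CR.
Agent 2 against Z: payoffs 9, 7, 5, 2 → best response L.
Mutual best responses: (W, CR); (X, R).

(W, CR) and (X, R)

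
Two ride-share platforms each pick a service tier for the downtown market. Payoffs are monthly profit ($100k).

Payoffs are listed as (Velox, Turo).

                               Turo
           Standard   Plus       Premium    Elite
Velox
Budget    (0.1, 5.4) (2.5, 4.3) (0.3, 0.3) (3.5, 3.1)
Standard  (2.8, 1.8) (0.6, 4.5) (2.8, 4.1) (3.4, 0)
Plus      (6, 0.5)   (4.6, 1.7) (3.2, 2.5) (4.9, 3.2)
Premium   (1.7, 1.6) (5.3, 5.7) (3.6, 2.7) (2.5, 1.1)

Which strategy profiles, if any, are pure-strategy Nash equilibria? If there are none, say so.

For each player, find the best response to each opponent profile; mutual best responses are the pure NE.
Velox against Standard: payoffs 0.1, 2.8, 6, 1.7 → best response Plus.
Velox against Plus: payoffs 2.5, 0.6, 4.6, 5.3 → best response Premium.
Velox against Premium: payoffs 0.3, 2.8, 3.2, 3.6 → best response Premium.
Velox against Elite: payoffs 3.5, 3.4, 4.9, 2.5 → best response Plus.
Turo against Budget: payoffs 5.4, 4.3, 0.3, 3.1 → best response Standard.
Turo against Standard: payoffs 1.8, 4.5, 4.1, 0 → best response Plus.
Turo against Plus: payoffs 0.5, 1.7, 2.5, 3.2 → best response Elite.
Turo against Premium: payoffs 1.6, 5.7, 2.7, 1.1 → best response Plus.
Mutual best responses: (Plus, Elite); (Premium, Plus).

The pure Nash equilibria are (Plus, Elite), (Premium, Plus).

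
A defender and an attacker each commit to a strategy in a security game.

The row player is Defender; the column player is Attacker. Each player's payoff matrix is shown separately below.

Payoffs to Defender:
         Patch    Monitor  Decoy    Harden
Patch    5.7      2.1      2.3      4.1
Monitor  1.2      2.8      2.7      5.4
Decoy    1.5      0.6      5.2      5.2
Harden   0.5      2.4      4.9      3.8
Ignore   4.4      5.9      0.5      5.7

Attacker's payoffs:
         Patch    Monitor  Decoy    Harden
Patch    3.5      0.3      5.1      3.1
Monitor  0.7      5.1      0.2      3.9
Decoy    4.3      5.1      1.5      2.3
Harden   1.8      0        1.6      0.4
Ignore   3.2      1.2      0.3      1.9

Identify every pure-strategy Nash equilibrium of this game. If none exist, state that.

Defender against Patch: payoffs 5.7, 1.2, 1.5, 0.5, 4.4 → best response Patch.
Defender against Monitor: payoffs 2.1, 2.8, 0.6, 2.4, 5.9 → best response Ignore.
Defender against Decoy: payoffs 2.3, 2.7, 5.2, 4.9, 0.5 → best response Decoy.
Defender against Harden: payoffs 4.1, 5.4, 5.2, 3.8, 5.7 → best response Ignore.
Attacker against Patch: payoffs 3.5, 0.3, 5.1, 3.1 → best response Decoy.
Attacker against Monitor: payoffs 0.7, 5.1, 0.2, 3.9 → best response Monitor.
Attacker against Decoy: payoffs 4.3, 5.1, 1.5, 2.3 → best response Monitor.
Attacker against Harden: payoffs 1.8, 0, 1.6, 0.4 → best response Patch.
Attacker against Ignore: payoffs 3.2, 1.2, 0.3, 1.9 → best response Patch.
No profile is a mutual best response for all players.

There is no pure-strategy Nash equilibrium.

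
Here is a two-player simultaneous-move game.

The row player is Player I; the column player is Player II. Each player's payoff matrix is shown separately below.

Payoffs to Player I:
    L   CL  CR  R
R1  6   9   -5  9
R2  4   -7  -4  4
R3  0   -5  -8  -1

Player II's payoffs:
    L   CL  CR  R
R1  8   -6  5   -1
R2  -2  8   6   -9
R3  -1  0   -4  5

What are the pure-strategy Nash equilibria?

The unique pure-strategy Nash equilibrium is (R1, L).

(R1, L): Player I gets 6, best alternative 4; Player II gets 8, best alternative 5. No profitable deviation — NE.
(R1, CL): Player II can switch to L (-6 → 8). Not NE.
(R1, CR): Player I can switch to R2 (-5 → -4). Not NE.
(R1, R): Player II can switch to L (-1 → 8). Not NE.
(R2, L): Player I can switch to R1 (4 → 6). Not NE.
(R2, CL): Player I can switch to R1 (-7 → 9). Not NE.
(R2, CR): Player II can switch to CL (6 → 8). Not NE.
(R2, R): Player I can switch to R1 (4 → 9). Not NE.
(R3, L): Player I can switch to R1 (0 → 6). Not NE.
(R3, CL): Player I can switch to R1 (-5 → 9). Not NE.
(R3, CR): Player I can switch to R1 (-8 → -5). Not NE.
(R3, R): Player I can switch to R1 (-1 → 9). Not NE.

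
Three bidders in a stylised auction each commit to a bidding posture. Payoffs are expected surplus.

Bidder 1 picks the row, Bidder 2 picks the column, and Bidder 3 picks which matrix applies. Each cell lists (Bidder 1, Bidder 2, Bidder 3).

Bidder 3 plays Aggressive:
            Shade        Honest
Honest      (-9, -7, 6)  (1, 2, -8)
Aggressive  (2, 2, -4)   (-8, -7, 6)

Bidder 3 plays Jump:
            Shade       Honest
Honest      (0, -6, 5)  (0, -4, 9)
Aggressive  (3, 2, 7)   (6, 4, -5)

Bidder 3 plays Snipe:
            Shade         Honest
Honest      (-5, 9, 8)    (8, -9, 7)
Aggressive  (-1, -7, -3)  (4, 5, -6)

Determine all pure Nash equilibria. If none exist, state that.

none

Bidder 1 against (Shade, Aggressive): payoffs -9, 2 → best response Aggressive.
Bidder 1 against (Shade, Jump): payoffs 0, 3 → best response Aggressive.
Bidder 1 against (Shade, Snipe): payoffs -5, -1 → best response Aggressive.
Bidder 1 against (Honest, Aggressive): payoffs 1, -8 → best response Honest.
Bidder 1 against (Honest, Jump): payoffs 0, 6 → best response Aggressive.
Bidder 1 against (Honest, Snipe): payoffs 8, 4 → best response Honest.
Bidder 2 against (Honest, Aggressive): payoffs -7, 2 → best response Honest.
Bidder 2 against (Honest, Jump): payoffs -6, -4 → best response Honest.
Bidder 2 against (Honest, Snipe): payoffs 9, -9 → best response Shade.
Bidder 2 against (Aggressive, Aggressive): payoffs 2, -7 → best response Shade.
Bidder 2 against (Aggressive, Jump): payoffs 2, 4 → best response Honest.
Bidder 2 against (Aggressive, Snipe): payoffs -7, 5 → best response Honest.
Bidder 3 against (Honest, Shade): payoffs 6, 5, 8 → best response Snipe.
Bidder 3 against (Honest, Honest): payoffs -8, 9, 7 → best response Jump.
Bidder 3 against (Aggressive, Shade): payoffs -4, 7, -3 → best response Jump.
Bidder 3 against (Aggressive, Honest): payoffs 6, -5, -6 → best response Aggressive.
No profile is a mutual best response for all players.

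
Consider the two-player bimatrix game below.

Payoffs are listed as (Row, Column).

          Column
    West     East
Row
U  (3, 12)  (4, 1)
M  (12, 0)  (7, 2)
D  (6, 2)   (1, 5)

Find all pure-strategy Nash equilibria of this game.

Pure NE: (M, East)

Row against West: payoffs 3, 12, 6 → best response M.
Row against East: payoffs 4, 7, 1 → best response M.
Column against U: payoffs 12, 1 → best response West.
Column against M: payoffs 0, 2 → best response East.
Column against D: payoffs 2, 5 → best response East.
Mutual best responses: (M, East).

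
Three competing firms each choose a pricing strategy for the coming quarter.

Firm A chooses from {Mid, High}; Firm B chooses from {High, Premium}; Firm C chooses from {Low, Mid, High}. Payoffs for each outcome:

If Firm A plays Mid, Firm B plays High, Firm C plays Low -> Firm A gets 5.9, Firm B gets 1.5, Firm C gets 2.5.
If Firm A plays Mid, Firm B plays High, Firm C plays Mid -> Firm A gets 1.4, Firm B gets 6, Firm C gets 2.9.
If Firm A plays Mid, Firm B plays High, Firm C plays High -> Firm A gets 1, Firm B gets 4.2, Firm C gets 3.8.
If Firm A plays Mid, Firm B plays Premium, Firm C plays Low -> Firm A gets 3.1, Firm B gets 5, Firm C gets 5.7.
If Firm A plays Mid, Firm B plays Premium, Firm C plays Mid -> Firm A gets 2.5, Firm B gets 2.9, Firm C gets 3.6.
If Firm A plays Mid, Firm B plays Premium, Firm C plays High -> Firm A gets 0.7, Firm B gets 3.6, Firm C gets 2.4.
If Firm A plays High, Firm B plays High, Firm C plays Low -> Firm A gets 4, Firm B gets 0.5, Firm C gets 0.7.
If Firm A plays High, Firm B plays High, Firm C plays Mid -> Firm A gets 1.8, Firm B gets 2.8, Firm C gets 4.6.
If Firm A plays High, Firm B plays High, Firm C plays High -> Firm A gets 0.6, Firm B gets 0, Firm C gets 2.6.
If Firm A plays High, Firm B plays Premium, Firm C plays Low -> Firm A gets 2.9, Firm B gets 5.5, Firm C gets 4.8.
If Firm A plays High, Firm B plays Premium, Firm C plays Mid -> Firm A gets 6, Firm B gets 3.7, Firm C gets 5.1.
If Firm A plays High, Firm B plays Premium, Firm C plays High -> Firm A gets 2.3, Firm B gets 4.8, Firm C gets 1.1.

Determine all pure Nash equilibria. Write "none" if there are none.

(Mid, High, High) and (Mid, Premium, Low) and (High, Premium, Mid)

(Mid, High, Low): Firm B can switch to Premium (1.5 → 5). Not NE.
(Mid, High, Mid): Firm A can switch to High (1.4 → 1.8). Not NE.
(Mid, High, High): Firm A gets 1, best alternative 0.6; Firm B gets 4.2, best alternative 3.6; Firm C gets 3.8, best alternative 2.9. No profitable deviation — NE.
(Mid, Premium, Low): Firm A gets 3.1, best alternative 2.9; Firm B gets 5, best alternative 1.5; Firm C gets 5.7, best alternative 3.6. No profitable deviation — NE.
(Mid, Premium, Mid): Firm A can switch to High (2.5 → 6). Not NE.
(Mid, Premium, High): Firm A can switch to High (0.7 → 2.3). Not NE.
(High, High, Low): Firm A can switch to Mid (4 → 5.9). Not NE.
(High, High, Mid): Firm B can switch to Premium (2.8 → 3.7). Not NE.
(High, High, High): Firm A can switch to Mid (0.6 → 1). Not NE.
(High, Premium, Low): Firm A can switch to Mid (2.9 → 3.1). Not NE.
(High, Premium, Mid): Firm A gets 6, best alternative 2.5; Firm B gets 3.7, best alternative 2.8; Firm C gets 5.1, best alternative 4.8. No profitable deviation — NE.
(High, Premium, High): Firm C can switch to Low (1.1 → 4.8). Not NE.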